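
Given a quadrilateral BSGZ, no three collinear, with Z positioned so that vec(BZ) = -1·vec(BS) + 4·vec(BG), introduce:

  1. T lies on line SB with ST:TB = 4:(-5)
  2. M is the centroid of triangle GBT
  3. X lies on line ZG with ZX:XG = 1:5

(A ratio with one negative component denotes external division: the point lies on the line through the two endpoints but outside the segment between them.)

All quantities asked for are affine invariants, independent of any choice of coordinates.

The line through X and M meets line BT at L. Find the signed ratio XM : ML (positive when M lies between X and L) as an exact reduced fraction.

Work in coordinates with B = (0, 0), S = (1, 0), G = (0, 1), Z = (-1, 4).
1. T lies on line SB with ST:TB = 4:(-5) ⇒ T = (5, 0)
2. M is the centroid of triangle GBT ⇒ M = (5/3, 1/3)
3. X lies on line ZG with ZX:XG = 1:5 ⇒ X = (-5/6, 7/2)
line XM meets BT at L = (110/57, 0)
M = X + t·(L−X) with t = 19/21, so XM:ML = 19/21:2/21

XM:ML = 19/2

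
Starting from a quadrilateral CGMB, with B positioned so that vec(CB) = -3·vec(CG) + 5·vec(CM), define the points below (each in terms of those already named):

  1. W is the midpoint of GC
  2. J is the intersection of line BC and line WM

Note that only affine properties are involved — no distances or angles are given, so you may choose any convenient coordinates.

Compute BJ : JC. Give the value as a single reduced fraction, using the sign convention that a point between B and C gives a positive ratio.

Choose coordinates C = (0, 0), G = (1, 0), M = (0, 1), B = (-3, 5).
1. W is the midpoint of GC ⇒ W = (1/2, 0)
2. J is the intersection of line BC and line WM ⇒ J = (3, -5)
J = B + t·(C−B) with t = 2, so BJ:JC = t:(1−t) = 2:-1

BJ:JC = -2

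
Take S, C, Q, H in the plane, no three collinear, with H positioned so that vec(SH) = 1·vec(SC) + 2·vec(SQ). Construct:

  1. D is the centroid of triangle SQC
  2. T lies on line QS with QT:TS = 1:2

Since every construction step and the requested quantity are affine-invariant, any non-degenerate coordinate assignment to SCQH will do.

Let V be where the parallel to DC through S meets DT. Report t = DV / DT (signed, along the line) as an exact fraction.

t = -3

Choose coordinates S = (0, 0), C = (1, 0), Q = (0, 1), H = (1, 2).
1. D is the centroid of triangle SQC ⇒ D = (1/3, 1/3)
2. T lies on line QS with QT:TS = 1:2 ⇒ T = (0, 2/3)
through S parallel to DC: direction (2/3, -1/3); meets DT at V = (4/3, -2/3)
V = D + t·(T−D) with t = -3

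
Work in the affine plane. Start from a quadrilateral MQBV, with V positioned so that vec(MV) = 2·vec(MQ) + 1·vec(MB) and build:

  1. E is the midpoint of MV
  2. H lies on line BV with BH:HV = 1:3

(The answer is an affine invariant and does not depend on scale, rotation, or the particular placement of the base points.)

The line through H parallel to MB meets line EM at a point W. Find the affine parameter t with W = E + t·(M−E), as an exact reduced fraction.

Set M = (0, 0), Q = (1, 0), B = (0, 1), V = (2, 1); any affine frame gives the same invariant.
1. E is the midpoint of MV ⇒ E = (1, 1/2)
2. H lies on line BV with BH:HV = 1:3 ⇒ H = (1/2, 1)
through H parallel to MB: direction (0, 1); meets EM at W = (1/2, 1/4)
W = E + t·(M−E) with t = 1/2

t = 1/2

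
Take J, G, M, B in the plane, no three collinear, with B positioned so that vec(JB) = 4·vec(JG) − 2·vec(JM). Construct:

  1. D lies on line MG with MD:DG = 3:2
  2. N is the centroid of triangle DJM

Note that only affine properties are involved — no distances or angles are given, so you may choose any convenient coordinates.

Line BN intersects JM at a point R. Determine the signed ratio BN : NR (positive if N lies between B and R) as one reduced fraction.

BN:NR = 19

Set J = (0, 0), G = (1, 0), M = (0, 1), B = (4, -2); any affine frame gives the same invariant.
1. D lies on line MG with MD:DG = 3:2 ⇒ D = (3/5, 2/5)
2. N is the centroid of triangle DJM ⇒ N = (1/5, 7/15)
line BN meets JM at R = (0, 34/57)
N = B + t·(R−B) with t = 19/20, so BN:NR = 19/20:1/20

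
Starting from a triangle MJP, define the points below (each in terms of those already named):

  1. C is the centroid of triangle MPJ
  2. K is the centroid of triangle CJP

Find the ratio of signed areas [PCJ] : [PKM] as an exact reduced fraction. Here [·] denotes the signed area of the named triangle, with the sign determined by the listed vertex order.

Set M = (0, 0), J = (1, 0), P = (0, 1); any affine frame gives the same invariant.
1. C is the centroid of triangle MPJ ⇒ C = (1/3, 1/3)
2. K is the centroid of triangle CJP ⇒ K = (4/9, 4/9)
2·[PCJ] = 1/3, 2·[PKM] = -4/9
[PCJ]:[PKM] = 1/3:-4/9 = -3/4

[PCJ]:[PKM] = -3/4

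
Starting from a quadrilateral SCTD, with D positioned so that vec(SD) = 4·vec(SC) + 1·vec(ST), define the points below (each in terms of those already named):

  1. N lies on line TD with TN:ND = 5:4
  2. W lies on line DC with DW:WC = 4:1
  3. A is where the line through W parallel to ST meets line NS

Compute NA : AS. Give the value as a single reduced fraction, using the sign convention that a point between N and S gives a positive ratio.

NA:AS = 7/18

Work in coordinates with S = (0, 0), C = (1, 0), T = (0, 1), D = (4, 1).
1. N lies on line TD with TN:ND = 5:4 ⇒ N = (20/9, 1)
2. W lies on line DC with DW:WC = 4:1 ⇒ W = (8/5, 1/5)
3. A is where the line through W parallel to ST meets line NS ⇒ A = (8/5, 18/25)
A = N + t·(S−N) with t = 7/25, so NA:AS = t:(1−t) = 7/25:18/25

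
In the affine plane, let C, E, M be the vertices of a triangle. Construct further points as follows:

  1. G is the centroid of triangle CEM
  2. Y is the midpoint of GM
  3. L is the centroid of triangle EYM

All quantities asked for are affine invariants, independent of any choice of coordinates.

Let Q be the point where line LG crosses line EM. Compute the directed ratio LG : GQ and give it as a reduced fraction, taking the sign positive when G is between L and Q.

Work in coordinates with C = (0, 0), E = (1, 0), M = (0, 1).
1. G is the centroid of triangle CEM ⇒ G = (1/3, 1/3)
2. Y is the midpoint of GM ⇒ Y = (1/6, 2/3)
3. L is the centroid of triangle EYM ⇒ L = (7/18, 5/9)
line LG meets EM at Q = (2/5, 3/5)
G = L + t·(Q−L) with t = -5, so LG:GQ = -5:6

LG:GQ = -5/6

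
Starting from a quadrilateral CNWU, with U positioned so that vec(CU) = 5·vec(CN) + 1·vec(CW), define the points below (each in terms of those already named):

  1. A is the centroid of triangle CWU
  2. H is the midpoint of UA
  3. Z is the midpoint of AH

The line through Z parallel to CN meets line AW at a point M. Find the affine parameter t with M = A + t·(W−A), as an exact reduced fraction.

t = 1/4

Assign C = (0, 0), N = (1, 0), W = (0, 1), U = (5, 1) — the answer is frame-independent, so this choice is without loss of generality.
1. A is the centroid of triangle CWU ⇒ A = (5/3, 2/3)
2. H is the midpoint of UA ⇒ H = (10/3, 5/6)
3. Z is the midpoint of AH ⇒ Z = (5/2, 3/4)
through Z parallel to CN: direction (1, 0); meets AW at M = (5/4, 3/4)
M = A + t·(W−A) with t = 1/4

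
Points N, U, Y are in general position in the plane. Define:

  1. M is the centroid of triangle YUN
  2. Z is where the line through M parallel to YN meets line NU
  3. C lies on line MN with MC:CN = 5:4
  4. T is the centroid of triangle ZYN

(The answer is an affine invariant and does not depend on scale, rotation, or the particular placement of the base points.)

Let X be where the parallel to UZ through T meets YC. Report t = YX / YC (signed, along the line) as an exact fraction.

Assign N = (0, 0), U = (1, 0), Y = (0, 1) — the answer is frame-independent, so this choice is without loss of generality.
1. M is the centroid of triangle YUN ⇒ M = (1/3, 1/3)
2. Z is where the line through M parallel to YN meets line NU ⇒ Z = (1/3, 0)
3. C lies on line MN with MC:CN = 5:4 ⇒ C = (4/27, 4/27)
4. T is the centroid of triangle ZYN ⇒ T = (1/9, 1/3)
through T parallel to UZ: direction (-2/3, 0); meets YC at X = (8/69, 1/3)
X = Y + t·(C−Y) with t = 18/23

t = 18/23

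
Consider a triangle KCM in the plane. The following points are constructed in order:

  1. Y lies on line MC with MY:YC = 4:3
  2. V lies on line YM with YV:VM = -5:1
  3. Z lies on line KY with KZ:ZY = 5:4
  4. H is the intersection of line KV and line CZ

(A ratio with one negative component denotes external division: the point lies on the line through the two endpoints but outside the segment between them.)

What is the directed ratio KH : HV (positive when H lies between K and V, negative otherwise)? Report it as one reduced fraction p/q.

Choose coordinates K = (0, 0), C = (1, 0), M = (0, 1).
1. Y lies on line MC with MY:YC = 4:3 ⇒ Y = (4/7, 3/7)
2. V lies on line YM with YV:VM = -5:1 ⇒ V = (-1/7, 8/7)
3. Z lies on line KY with KZ:ZY = 5:4 ⇒ Z = (20/63, 5/21)
4. H is the intersection of line KV and line CZ ⇒ H = (-15/329, 120/329)
H = K + t·(V−K) with t = 15/47, so KH:HV = t:(1−t) = 15/47:32/47

KH:HV = 15/32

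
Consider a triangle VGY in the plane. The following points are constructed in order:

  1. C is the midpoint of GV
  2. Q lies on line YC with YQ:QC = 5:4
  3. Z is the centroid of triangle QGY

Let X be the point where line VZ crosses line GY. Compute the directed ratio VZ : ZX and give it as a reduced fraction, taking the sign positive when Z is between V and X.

VZ:ZX = 49/5

Assign V = (0, 0), G = (1, 0), Y = (0, 1) — the answer is frame-independent, so this choice is without loss of generality.
1. C is the midpoint of GV ⇒ C = (1/2, 0)
2. Q lies on line YC with YQ:QC = 5:4 ⇒ Q = (5/18, 4/9)
3. Z is the centroid of triangle QGY ⇒ Z = (23/54, 13/27)
line VZ meets GY at X = (23/49, 26/49)
Z = V + t·(X−V) with t = 49/54, so VZ:ZX = 49/54:5/54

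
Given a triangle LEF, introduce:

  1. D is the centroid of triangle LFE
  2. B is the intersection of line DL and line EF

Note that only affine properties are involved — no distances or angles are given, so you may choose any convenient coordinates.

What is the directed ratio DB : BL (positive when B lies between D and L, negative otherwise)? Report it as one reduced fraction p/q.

Work in coordinates with L = (0, 0), E = (1, 0), F = (0, 1).
1. D is the centroid of triangle LFE ⇒ D = (1/3, 1/3)
2. B is the intersection of line DL and line EF ⇒ B = (1/2, 1/2)
B = D + t·(L−D) with t = -1/2, so DB:BL = t:(1−t) = -1/2:3/2

DB:BL = -1/3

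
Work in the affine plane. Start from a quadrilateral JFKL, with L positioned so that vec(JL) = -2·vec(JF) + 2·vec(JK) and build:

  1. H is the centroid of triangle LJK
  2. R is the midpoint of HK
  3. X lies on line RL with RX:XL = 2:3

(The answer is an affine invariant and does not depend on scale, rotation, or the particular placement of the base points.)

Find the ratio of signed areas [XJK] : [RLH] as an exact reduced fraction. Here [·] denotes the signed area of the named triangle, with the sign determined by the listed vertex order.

Set J = (0, 0), F = (1, 0), K = (0, 1), L = (-2, 2); any affine frame gives the same invariant.
1. H is the centroid of triangle LJK ⇒ H = (-2/3, 1)
2. R is the midpoint of HK ⇒ R = (-1/3, 1)
3. X lies on line RL with RX:XL = 2:3 ⇒ X = (-1, 7/5)
2·[XJK] = 1, 2·[RLH] = 1/3
[XJK]:[RLH] = 1:1/3 = 3

[XJK]:[RLH] = 3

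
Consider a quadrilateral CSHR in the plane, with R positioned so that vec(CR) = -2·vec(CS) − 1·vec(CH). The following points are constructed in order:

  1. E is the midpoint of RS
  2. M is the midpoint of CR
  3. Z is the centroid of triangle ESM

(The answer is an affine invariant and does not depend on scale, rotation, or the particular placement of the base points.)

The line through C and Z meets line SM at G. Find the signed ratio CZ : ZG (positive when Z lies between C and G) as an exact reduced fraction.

Work in coordinates with C = (0, 0), S = (1, 0), H = (0, 1), R = (-2, -1).
1. E is the midpoint of RS ⇒ E = (-1/2, -1/2)
2. M is the midpoint of CR ⇒ M = (-1, -1/2)
3. Z is the centroid of triangle ESM ⇒ Z = (-1/6, -1/3)
line CZ meets SM at G = (-1/7, -2/7)
Z = C + t·(G−C) with t = 7/6, so CZ:ZG = 7/6:-1/6

CZ:ZG = -7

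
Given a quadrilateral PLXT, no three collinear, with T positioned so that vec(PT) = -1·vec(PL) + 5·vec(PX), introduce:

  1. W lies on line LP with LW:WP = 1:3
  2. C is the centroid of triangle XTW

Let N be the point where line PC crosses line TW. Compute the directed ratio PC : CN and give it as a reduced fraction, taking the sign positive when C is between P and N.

PC:CN = 37/8

Work in coordinates with P = (0, 0), L = (1, 0), X = (0, 1), T = (-1, 5).
1. W lies on line LP with LW:WP = 1:3 ⇒ W = (3/4, 0)
2. C is the centroid of triangle XTW ⇒ C = (-1/12, 2)
line PC meets TW at N = (-15/148, 90/37)
C = P + t·(N−P) with t = 37/45, so PC:CN = 37/45:8/45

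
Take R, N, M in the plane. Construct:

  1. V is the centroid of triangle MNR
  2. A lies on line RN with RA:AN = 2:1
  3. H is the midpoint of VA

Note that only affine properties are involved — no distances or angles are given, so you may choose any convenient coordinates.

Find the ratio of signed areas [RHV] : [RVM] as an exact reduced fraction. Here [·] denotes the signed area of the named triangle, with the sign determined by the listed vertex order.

[RHV]:[RVM] = 1/3

Choose coordinates R = (0, 0), N = (1, 0), M = (0, 1).
1. V is the centroid of triangle MNR ⇒ V = (1/3, 1/3)
2. A lies on line RN with RA:AN = 2:1 ⇒ A = (2/3, 0)
3. H is the midpoint of VA ⇒ H = (1/2, 1/6)
2·[RHV] = 1/9, 2·[RVM] = 1/3
[RHV]:[RVM] = 1/9:1/3 = 1/3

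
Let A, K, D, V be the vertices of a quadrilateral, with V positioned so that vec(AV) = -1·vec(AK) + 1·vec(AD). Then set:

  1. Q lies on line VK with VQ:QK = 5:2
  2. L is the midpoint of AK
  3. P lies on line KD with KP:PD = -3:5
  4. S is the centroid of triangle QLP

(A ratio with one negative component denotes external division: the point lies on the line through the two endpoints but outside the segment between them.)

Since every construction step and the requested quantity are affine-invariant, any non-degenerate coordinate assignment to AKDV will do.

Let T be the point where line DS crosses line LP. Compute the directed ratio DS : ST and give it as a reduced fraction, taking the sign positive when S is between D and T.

DS:ST = 92/13

Work in coordinates with A = (0, 0), K = (1, 0), D = (0, 1), V = (-1, 1).
1. Q lies on line VK with VQ:QK = 5:2 ⇒ Q = (3/7, 2/7)
2. L is the midpoint of AK ⇒ L = (1/2, 0)
3. P lies on line KD with KP:PD = -3:5 ⇒ P = (5/2, -3/2)
4. S is the centroid of triangle QLP ⇒ S = (8/7, -17/42)
line DS meets LP at T = (30/23, -111/184)
S = D + t·(T−D) with t = 92/105, so DS:ST = 92/105:13/105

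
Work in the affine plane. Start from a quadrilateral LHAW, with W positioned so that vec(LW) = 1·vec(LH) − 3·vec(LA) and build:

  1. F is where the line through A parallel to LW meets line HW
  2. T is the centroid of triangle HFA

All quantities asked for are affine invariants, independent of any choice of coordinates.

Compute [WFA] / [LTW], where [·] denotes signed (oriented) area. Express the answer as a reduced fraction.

Assign L = (0, 0), H = (1, 0), A = (0, 1), W = (1, -3) — the answer is frame-independent, so this choice is without loss of generality.
1. F is where the line through A parallel to LW meets line HW ⇒ F = (1, -2)
2. T is the centroid of triangle HFA ⇒ T = (2/3, -1/3)
2·[WFA] = 1, 2·[LTW] = -5/3
[WFA]:[LTW] = 1:-5/3 = -3/5

[WFA]:[LTW] = -3/5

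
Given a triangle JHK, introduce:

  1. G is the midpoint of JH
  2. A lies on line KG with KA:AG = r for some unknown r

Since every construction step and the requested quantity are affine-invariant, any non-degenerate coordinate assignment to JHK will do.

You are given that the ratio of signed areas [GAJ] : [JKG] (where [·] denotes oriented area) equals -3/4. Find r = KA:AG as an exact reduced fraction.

r = 1/3

Work in coordinates with J = (0, 0), H = (1, 0), K = (0, 1).
1. G is the midpoint of JH ⇒ G = (1/2, 0)
2. With KA:AG = r, write λ = r/(r+1) so A = K + λ·(G−K); A is affine-linear in λ
Every point depending on A is an affine combination of A and λ-independent points, so each such coordinate is linear in λ; the λ² term in each signed area is a multiple of (G−K)×(G−K) = 0, so 2·[GAJ] and 2·[JKG] are each linear in λ. Evaluating at λ=0 and λ=1:
  2·[GAJ] = -1/2·λ + 1/2,   2·[JKG] = -1/2
So [GAJ]:[JKG] = (-1/2·λ + 1/2) / (-1/2). Setting this equal to -3/4:
  -1/2·λ + 1/2 = -3/4·(-1/2)  ⇒  λ = 1/4
Then r = λ/(1−λ) = (1/4)/(3/4) = 1/3. Check: with r = 1/3, A = (1/8, 3/4) and [GAJ]:[JKG] = -3/4 as required.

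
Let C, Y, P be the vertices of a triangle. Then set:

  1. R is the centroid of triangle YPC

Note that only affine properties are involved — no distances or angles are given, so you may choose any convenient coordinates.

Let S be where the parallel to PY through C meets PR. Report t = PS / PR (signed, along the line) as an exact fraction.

t = 3

Set C = (0, 0), Y = (1, 0), P = (0, 1); any affine frame gives the same invariant.
1. R is the centroid of triangle YPC ⇒ R = (1/3, 1/3)
through C parallel to PY: direction (1, -1); meets PR at S = (1, -1)
S = P + t·(R−P) with t = 3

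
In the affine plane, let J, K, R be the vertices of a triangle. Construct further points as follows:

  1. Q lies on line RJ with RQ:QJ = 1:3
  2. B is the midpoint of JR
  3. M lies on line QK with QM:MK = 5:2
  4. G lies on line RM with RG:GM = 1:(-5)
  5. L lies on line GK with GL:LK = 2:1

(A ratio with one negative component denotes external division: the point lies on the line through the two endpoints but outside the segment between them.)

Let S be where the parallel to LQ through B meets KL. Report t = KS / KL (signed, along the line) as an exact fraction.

Assign J = (0, 0), K = (1, 0), R = (0, 1) — the answer is frame-independent, so this choice is without loss of generality.
1. Q lies on line RJ with RQ:QJ = 1:3 ⇒ Q = (0, 3/4)
2. B is the midpoint of JR ⇒ B = (0, 1/2)
3. M lies on line QK with QM:MK = 5:2 ⇒ M = (5/7, 3/14)
4. G lies on line RM with RG:GM = 1:(-5) ⇒ G = (-5/28, 67/56)
5. L lies on line GK with GL:LK = 2:1 ⇒ L = (17/28, 67/168)
through B parallel to LQ: direction (-17/28, 59/168); meets KL at S = (289/245, -134/735)
S = K + t·(L−K) with t = -16/35

t = -16/35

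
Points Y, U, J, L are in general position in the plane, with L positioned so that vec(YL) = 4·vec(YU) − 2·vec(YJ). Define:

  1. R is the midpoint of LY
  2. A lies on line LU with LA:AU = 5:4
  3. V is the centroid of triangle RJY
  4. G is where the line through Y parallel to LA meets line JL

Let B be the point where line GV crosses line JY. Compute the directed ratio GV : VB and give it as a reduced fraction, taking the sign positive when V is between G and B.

Set Y = (0, 0), U = (1, 0), J = (0, 1), L = (4, -2); any affine frame gives the same invariant.
1. R is the midpoint of LY ⇒ R = (2, -1)
2. A lies on line LU with LA:AU = 5:4 ⇒ A = (7/3, -8/9)
3. V is the centroid of triangle RJY ⇒ V = (2/3, 0)
4. G is where the line through Y parallel to LA meets line JL ⇒ G = (12, -8)
line GV meets JY at B = (0, 8/17)
V = G + t·(B−G) with t = 17/18, so GV:VB = 17/18:1/18

GV:VB = 17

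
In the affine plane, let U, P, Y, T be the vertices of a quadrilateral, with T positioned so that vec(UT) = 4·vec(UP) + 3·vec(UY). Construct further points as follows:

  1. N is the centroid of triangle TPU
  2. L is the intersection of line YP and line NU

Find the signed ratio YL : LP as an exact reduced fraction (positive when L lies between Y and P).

Choose coordinates U = (0, 0), P = (1, 0), Y = (0, 1), T = (4, 3).
1. N is the centroid of triangle TPU ⇒ N = (5/3, 1)
2. L is the intersection of line YP and line NU ⇒ L = (5/8, 3/8)
L = Y + t·(P−Y) with t = 5/8, so YL:LP = t:(1−t) = 5/8:3/8

YL:LP = 5/3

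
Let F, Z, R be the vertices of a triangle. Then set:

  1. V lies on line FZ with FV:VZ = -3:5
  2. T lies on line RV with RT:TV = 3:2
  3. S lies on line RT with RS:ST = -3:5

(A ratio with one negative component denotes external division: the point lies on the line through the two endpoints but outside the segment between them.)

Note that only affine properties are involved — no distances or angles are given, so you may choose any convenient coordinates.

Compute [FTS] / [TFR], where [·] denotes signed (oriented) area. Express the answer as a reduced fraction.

[FTS]:[TFR] = -5/2

Work in coordinates with F = (0, 0), Z = (1, 0), R = (0, 1).
1. V lies on line FZ with FV:VZ = -3:5 ⇒ V = (-3/2, 0)
2. T lies on line RV with RT:TV = 3:2 ⇒ T = (-9/10, 2/5)
3. S lies on line RT with RS:ST = -3:5 ⇒ S = (27/20, 19/10)
2·[FTS] = -9/4, 2·[TFR] = 9/10
[FTS]:[TFR] = -9/4:9/10 = -5/2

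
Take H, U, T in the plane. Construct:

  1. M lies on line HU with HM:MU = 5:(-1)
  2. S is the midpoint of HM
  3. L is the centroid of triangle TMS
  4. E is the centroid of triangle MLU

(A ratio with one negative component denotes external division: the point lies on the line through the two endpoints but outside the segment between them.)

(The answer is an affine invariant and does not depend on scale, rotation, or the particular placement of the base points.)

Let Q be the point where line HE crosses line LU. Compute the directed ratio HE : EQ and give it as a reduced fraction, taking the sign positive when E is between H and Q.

Assign H = (0, 0), U = (1, 0), T = (0, 1) — the answer is frame-independent, so this choice is without loss of generality.
1. M lies on line HU with HM:MU = 5:(-1) ⇒ M = (5/4, 0)
2. S is the midpoint of HM ⇒ S = (5/8, 0)
3. L is the centroid of triangle TMS ⇒ L = (5/8, 1/3)
4. E is the centroid of triangle MLU ⇒ E = (23/24, 1/9)
line HE meets LU at Q = (23/26, 4/39)
E = H + t·(Q−H) with t = 13/12, so HE:EQ = 13/12:-1/12

HE:EQ = -13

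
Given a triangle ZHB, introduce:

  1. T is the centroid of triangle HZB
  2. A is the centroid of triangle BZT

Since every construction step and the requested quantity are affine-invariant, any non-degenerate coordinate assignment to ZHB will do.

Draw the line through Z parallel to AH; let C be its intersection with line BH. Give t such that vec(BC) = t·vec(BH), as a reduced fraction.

t = 2

Work in coordinates with Z = (0, 0), H = (1, 0), B = (0, 1).
1. T is the centroid of triangle HZB ⇒ T = (1/3, 1/3)
2. A is the centroid of triangle BZT ⇒ A = (1/9, 4/9)
through Z parallel to AH: direction (8/9, -4/9); meets BH at C = (2, -1)
C = B + t·(H−B) with t = 2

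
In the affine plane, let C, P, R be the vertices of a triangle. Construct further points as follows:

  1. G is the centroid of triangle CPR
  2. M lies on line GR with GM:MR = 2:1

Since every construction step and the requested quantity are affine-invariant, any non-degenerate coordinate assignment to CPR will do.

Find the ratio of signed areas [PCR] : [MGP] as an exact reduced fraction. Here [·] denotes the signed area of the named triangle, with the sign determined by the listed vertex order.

[PCR]:[MGP] = -9/2

Assign C = (0, 0), P = (1, 0), R = (0, 1) — the answer is frame-independent, so this choice is without loss of generality.
1. G is the centroid of triangle CPR ⇒ G = (1/3, 1/3)
2. M lies on line GR with GM:MR = 2:1 ⇒ M = (1/9, 7/9)
2·[PCR] = -1, 2·[MGP] = 2/9
[PCR]:[MGP] = -1:2/9 = -9/2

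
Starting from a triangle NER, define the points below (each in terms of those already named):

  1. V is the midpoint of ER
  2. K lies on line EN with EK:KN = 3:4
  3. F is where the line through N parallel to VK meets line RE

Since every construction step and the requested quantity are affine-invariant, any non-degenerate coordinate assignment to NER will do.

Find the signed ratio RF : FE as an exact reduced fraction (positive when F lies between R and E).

RF:FE = -1/7

Work in coordinates with N = (0, 0), E = (1, 0), R = (0, 1).
1. V is the midpoint of ER ⇒ V = (1/2, 1/2)
2. K lies on line EN with EK:KN = 3:4 ⇒ K = (4/7, 0)
3. F is where the line through N parallel to VK meets line RE ⇒ F = (-1/6, 7/6)
F = R + t·(E−R) with t = -1/6, so RF:FE = t:(1−t) = -1/6:7/6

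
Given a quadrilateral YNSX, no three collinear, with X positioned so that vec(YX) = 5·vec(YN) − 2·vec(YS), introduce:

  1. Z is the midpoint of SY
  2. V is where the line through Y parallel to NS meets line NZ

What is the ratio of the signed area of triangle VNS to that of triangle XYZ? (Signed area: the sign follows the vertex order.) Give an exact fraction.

[VNS]:[XYZ] = -2/5

Set Y = (0, 0), N = (1, 0), S = (0, 1), X = (5, -2); any affine frame gives the same invariant.
1. Z is the midpoint of SY ⇒ Z = (0, 1/2)
2. V is where the line through Y parallel to NS meets line NZ ⇒ V = (-1, 1)
2·[VNS] = 1, 2·[XYZ] = -5/2
[VNS]:[XYZ] = 1:-5/2 = -2/5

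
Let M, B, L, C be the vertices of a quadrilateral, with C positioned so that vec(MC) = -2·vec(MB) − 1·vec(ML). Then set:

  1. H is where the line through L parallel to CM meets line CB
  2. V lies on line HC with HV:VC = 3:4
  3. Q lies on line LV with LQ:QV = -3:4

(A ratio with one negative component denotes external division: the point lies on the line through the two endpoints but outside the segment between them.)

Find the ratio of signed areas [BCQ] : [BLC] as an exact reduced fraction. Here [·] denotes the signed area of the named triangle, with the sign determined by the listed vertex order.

[BCQ]:[BLC] = -4

Set M = (0, 0), B = (1, 0), L = (0, 1), C = (-2, -1); any affine frame gives the same invariant.
1. H is where the line through L parallel to CM meets line CB ⇒ H = (-8, -3)
2. V lies on line HC with HV:VC = 3:4 ⇒ V = (-38/7, -15/7)
3. Q lies on line LV with LQ:QV = -3:4 ⇒ Q = (114/7, 73/7)
2·[BCQ] = -16, 2·[BLC] = 4
[BCQ]:[BLC] = -16:4 = -4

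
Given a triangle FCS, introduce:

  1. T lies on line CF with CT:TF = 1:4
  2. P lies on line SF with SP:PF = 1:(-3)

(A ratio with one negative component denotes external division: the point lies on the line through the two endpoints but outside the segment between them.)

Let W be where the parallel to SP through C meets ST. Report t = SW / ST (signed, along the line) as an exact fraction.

Assign F = (0, 0), C = (1, 0), S = (0, 1) — the answer is frame-independent, so this choice is without loss of generality.
1. T lies on line CF with CT:TF = 1:4 ⇒ T = (4/5, 0)
2. P lies on line SF with SP:PF = 1:(-3) ⇒ P = (0, 3/2)
through C parallel to SP: direction (0, 1/2); meets ST at W = (1, -1/4)
W = S + t·(T−S) with t = 5/4

t = 5/4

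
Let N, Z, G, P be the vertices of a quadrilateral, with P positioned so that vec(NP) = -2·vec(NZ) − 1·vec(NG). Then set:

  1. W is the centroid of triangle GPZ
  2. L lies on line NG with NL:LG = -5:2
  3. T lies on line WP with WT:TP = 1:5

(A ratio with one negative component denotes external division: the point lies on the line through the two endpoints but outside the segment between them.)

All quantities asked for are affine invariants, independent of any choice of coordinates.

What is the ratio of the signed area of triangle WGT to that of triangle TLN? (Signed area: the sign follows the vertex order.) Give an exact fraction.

[WGT]:[TLN] = -12/55

Assign N = (0, 0), Z = (1, 0), G = (0, 1), P = (-2, -1) — the answer is frame-independent, so this choice is without loss of generality.
1. W is the centroid of triangle GPZ ⇒ W = (-1/3, 0)
2. L lies on line NG with NL:LG = -5:2 ⇒ L = (0, 5/3)
3. T lies on line WP with WT:TP = 1:5 ⇒ T = (-11/18, -1/6)
2·[WGT] = 2/9, 2·[TLN] = -55/54
[WGT]:[TLN] = 2/9:-55/54 = -12/55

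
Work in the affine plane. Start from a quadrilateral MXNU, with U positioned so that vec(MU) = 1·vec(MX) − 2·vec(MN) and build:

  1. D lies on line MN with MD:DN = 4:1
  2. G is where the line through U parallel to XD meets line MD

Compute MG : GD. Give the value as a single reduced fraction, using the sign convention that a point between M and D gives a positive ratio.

Assign M = (0, 0), X = (1, 0), N = (0, 1), U = (1, -2) — the answer is frame-independent, so this choice is without loss of generality.
1. D lies on line MN with MD:DN = 4:1 ⇒ D = (0, 4/5)
2. G is where the line through U parallel to XD meets line MD ⇒ G = (0, -6/5)
G = M + t·(D−M) with t = -3/2, so MG:GD = t:(1−t) = -3/2:5/2

MG:GD = -3/5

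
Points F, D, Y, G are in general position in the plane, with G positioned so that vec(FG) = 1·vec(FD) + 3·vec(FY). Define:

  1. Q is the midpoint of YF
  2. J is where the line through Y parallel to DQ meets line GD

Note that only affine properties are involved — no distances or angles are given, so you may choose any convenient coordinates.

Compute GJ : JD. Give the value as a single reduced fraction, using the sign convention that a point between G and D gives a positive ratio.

GJ:JD = 5

Choose coordinates F = (0, 0), D = (1, 0), Y = (0, 1), G = (1, 3).
1. Q is the midpoint of YF ⇒ Q = (0, 1/2)
2. J is where the line through Y parallel to DQ meets line GD ⇒ J = (1, 1/2)
J = G + t·(D−G) with t = 5/6, so GJ:JD = t:(1−t) = 5/6:1/6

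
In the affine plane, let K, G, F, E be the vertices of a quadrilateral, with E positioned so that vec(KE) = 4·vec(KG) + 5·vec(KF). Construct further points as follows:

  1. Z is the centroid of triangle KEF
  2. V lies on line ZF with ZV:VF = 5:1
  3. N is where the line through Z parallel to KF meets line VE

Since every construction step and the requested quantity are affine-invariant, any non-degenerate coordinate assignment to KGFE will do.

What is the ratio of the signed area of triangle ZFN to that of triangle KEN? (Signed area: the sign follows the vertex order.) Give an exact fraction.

[ZFN]:[KEN] = -5/32

Assign K = (0, 0), G = (1, 0), F = (0, 1), E = (4, 5) — the answer is frame-independent, so this choice is without loss of generality.
1. Z is the centroid of triangle KEF ⇒ Z = (4/3, 2)
2. V lies on line ZF with ZV:VF = 5:1 ⇒ V = (2/9, 7/6)
3. N is where the line through Z parallel to KF meets line VE ⇒ N = (4/3, 39/17)
2·[ZFN] = -20/51, 2·[KEN] = 128/51
[ZFN]:[KEN] = -20/51:128/51 = -5/32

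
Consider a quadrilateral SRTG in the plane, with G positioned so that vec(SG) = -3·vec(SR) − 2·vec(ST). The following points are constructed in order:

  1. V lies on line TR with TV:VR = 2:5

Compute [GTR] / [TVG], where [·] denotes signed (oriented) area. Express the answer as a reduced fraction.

Assign S = (0, 0), R = (1, 0), T = (0, 1), G = (-3, -2) — the answer is frame-independent, so this choice is without loss of generality.
1. V lies on line TR with TV:VR = 2:5 ⇒ V = (2/7, 5/7)
2·[GTR] = -6, 2·[TVG] = -12/7
[GTR]:[TVG] = -6:-12/7 = 7/2

[GTR]:[TVG] = 7/2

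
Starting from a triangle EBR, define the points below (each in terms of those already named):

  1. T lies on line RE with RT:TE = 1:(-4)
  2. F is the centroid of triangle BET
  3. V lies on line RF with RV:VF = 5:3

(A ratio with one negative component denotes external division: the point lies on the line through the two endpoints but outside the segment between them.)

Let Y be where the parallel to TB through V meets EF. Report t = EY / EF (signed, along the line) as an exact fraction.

t = 67/64

Set E = (0, 0), B = (1, 0), R = (0, 1); any affine frame gives the same invariant.
1. T lies on line RE with RT:TE = 1:(-4) ⇒ T = (0, 4/3)
2. F is the centroid of triangle BET ⇒ F = (1/3, 4/9)
3. V lies on line RF with RV:VF = 5:3 ⇒ V = (5/24, 47/72)
through V parallel to TB: direction (1, -4/3); meets EF at Y = (67/192, 67/144)
Y = E + t·(F−E) with t = 67/64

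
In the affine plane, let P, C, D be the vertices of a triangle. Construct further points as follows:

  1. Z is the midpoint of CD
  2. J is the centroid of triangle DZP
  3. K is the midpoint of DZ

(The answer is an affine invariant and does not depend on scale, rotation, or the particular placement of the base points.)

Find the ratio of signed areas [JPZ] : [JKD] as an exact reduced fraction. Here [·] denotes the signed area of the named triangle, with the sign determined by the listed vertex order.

Set P = (0, 0), C = (1, 0), D = (0, 1); any affine frame gives the same invariant.
1. Z is the midpoint of CD ⇒ Z = (1/2, 1/2)
2. J is the centroid of triangle DZP ⇒ J = (1/6, 1/2)
3. K is the midpoint of DZ ⇒ K = (1/4, 3/4)
2·[JPZ] = 1/6, 2·[JKD] = 1/12
[JPZ]:[JKD] = 1/6:1/12 = 2

[JPZ]:[JKD] = 2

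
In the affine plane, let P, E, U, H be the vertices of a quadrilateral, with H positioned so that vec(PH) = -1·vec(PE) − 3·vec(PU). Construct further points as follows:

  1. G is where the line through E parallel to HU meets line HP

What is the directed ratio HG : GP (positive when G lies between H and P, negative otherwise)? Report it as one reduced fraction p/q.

HG:GP = -5/4

Set P = (0, 0), E = (1, 0), U = (0, 1), H = (-1, -3); any affine frame gives the same invariant.
1. G is where the line through E parallel to HU meets line HP ⇒ G = (4, 12)
G = H + t·(P−H) with t = 5, so HG:GP = t:(1−t) = 5:-4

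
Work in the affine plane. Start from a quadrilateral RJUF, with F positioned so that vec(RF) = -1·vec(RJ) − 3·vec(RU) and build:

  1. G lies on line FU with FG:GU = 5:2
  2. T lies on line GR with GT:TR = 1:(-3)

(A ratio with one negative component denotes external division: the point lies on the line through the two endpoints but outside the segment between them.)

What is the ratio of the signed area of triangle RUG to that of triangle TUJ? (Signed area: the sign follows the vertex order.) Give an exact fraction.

[RUG]:[TUJ] = -4/23

Work in coordinates with R = (0, 0), J = (1, 0), U = (0, 1), F = (-1, -3).
1. G lies on line FU with FG:GU = 5:2 ⇒ G = (-2/7, -1/7)
2. T lies on line GR with GT:TR = 1:(-3) ⇒ T = (-3/7, -3/14)
2·[RUG] = 2/7, 2·[TUJ] = -23/14
[RUG]:[TUJ] = 2/7:-23/14 = -4/23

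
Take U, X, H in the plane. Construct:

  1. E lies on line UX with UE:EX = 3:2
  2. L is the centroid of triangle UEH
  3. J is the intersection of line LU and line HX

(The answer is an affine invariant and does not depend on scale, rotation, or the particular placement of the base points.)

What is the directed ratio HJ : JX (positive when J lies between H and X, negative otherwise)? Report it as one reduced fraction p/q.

HJ:JX = 3/5

Assign U = (0, 0), X = (1, 0), H = (0, 1) — the answer is frame-independent, so this choice is without loss of generality.
1. E lies on line UX with UE:EX = 3:2 ⇒ E = (3/5, 0)
2. L is the centroid of triangle UEH ⇒ L = (1/5, 1/3)
3. J is the intersection of line LU and line HX ⇒ J = (3/8, 5/8)
J = H + t·(X−H) with t = 3/8, so HJ:JX = t:(1−t) = 3/8:5/8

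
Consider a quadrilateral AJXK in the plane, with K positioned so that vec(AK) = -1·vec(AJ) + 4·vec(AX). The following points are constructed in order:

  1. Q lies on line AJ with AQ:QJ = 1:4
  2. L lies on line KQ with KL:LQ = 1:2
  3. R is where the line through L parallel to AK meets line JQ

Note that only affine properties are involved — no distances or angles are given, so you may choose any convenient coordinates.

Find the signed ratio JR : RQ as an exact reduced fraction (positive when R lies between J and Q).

Work in coordinates with A = (0, 0), J = (1, 0), X = (0, 1), K = (-1, 4).
1. Q lies on line AJ with AQ:QJ = 1:4 ⇒ Q = (1/5, 0)
2. L lies on line KQ with KL:LQ = 1:2 ⇒ L = (-3/5, 8/3)
3. R is where the line through L parallel to AK meets line JQ ⇒ R = (1/15, 0)
R = J + t·(Q−J) with t = 7/6, so JR:RQ = t:(1−t) = 7/6:-1/6

JR:RQ = -7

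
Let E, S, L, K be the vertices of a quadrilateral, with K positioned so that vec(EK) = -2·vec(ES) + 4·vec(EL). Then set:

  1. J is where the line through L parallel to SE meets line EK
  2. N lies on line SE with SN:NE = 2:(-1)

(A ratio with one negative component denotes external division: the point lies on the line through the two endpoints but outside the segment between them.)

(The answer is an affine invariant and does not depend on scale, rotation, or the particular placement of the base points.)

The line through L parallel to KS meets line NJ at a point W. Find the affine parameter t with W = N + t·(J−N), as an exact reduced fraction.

Choose coordinates E = (0, 0), S = (1, 0), L = (0, 1), K = (-2, 4).
1. J is where the line through L parallel to SE meets line EK ⇒ J = (-1/2, 1)
2. N lies on line SE with SN:NE = 2:(-1) ⇒ N = (-1, 0)
through L parallel to KS: direction (3, -4); meets NJ at W = (-3/10, 7/5)
W = N + t·(J−N) with t = 7/5

t = 7/5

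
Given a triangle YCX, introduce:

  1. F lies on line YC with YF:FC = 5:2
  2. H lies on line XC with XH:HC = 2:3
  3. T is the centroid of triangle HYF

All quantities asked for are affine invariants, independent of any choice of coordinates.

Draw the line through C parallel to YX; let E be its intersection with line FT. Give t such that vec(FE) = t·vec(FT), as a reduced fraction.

t = -5/6

Assign Y = (0, 0), C = (1, 0), X = (0, 1) — the answer is frame-independent, so this choice is without loss of generality.
1. F lies on line YC with YF:FC = 5:2 ⇒ F = (5/7, 0)
2. H lies on line XC with XH:HC = 2:3 ⇒ H = (2/5, 3/5)
3. T is the centroid of triangle HYF ⇒ T = (13/35, 1/5)
through C parallel to YX: direction (0, 1); meets FT at E = (1, -1/6)
E = F + t·(T−F) with t = -5/6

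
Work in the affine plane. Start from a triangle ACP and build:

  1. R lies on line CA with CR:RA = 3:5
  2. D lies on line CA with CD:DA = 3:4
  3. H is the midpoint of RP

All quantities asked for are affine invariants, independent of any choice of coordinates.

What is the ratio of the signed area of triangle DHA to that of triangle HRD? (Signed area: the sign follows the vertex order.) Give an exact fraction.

[DHA]:[HRD] = -32/3

Set A = (0, 0), C = (1, 0), P = (0, 1); any affine frame gives the same invariant.
1. R lies on line CA with CR:RA = 3:5 ⇒ R = (5/8, 0)
2. D lies on line CA with CD:DA = 3:4 ⇒ D = (4/7, 0)
3. H is the midpoint of RP ⇒ H = (5/16, 1/2)
2·[DHA] = 2/7, 2·[HRD] = -3/112
[DHA]:[HRD] = 2/7:-3/112 = -32/3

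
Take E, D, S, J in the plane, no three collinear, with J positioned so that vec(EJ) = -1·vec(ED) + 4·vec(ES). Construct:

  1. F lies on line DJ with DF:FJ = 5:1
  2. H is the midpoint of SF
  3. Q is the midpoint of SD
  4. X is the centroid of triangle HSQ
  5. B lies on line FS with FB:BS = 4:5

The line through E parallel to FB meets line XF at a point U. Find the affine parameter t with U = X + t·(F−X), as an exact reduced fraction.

t = 17/5

Choose coordinates E = (0, 0), D = (1, 0), S = (0, 1), J = (-1, 4).
1. F lies on line DJ with DF:FJ = 5:1 ⇒ F = (-2/3, 10/3)
2. H is the midpoint of SF ⇒ H = (-1/3, 13/6)
3. Q is the midpoint of SD ⇒ Q = (1/2, 1/2)
4. X is the centroid of triangle HSQ ⇒ X = (1/18, 11/9)
5. B lies on line FS with FB:BS = 4:5 ⇒ B = (-10/27, 62/27)
through E parallel to FB: direction (8/27, -28/27); meets XF at U = (-12/5, 42/5)
U = X + t·(F−X) with t = 17/5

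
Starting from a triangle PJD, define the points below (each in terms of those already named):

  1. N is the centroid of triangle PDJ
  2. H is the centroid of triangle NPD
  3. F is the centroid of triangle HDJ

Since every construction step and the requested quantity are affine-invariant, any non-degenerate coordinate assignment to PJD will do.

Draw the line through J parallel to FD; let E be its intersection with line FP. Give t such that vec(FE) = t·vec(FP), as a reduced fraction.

Set P = (0, 0), J = (1, 0), D = (0, 1); any affine frame gives the same invariant.
1. N is the centroid of triangle PDJ ⇒ N = (1/3, 1/3)
2. H is the centroid of triangle NPD ⇒ H = (1/9, 4/9)
3. F is the centroid of triangle HDJ ⇒ F = (10/27, 13/27)
through J parallel to FD: direction (-10/27, 14/27); meets FP at E = (14/27, 91/135)
E = F + t·(P−F) with t = -2/5

t = -2/5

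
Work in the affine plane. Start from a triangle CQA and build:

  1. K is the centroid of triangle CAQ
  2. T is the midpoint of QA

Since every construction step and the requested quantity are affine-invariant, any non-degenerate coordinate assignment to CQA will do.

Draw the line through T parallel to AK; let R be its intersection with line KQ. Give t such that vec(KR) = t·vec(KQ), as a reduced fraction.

Work in coordinates with C = (0, 0), Q = (1, 0), A = (0, 1).
1. K is the centroid of triangle CAQ ⇒ K = (1/3, 1/3)
2. T is the midpoint of QA ⇒ T = (1/2, 1/2)
through T parallel to AK: direction (1/3, -2/3); meets KQ at R = (2/3, 1/6)
R = K + t·(Q−K) with t = 1/2

t = 1/2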